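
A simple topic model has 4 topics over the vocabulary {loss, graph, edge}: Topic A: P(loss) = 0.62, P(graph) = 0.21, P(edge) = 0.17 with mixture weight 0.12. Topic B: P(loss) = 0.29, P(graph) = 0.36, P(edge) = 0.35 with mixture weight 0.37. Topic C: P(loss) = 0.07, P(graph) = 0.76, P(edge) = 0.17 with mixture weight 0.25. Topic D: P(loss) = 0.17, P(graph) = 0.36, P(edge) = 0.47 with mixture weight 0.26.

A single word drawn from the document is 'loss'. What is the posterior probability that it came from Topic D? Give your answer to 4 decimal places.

Posterior ∝ prior × likelihood, so P(k | x) ∝ w_k f_k(x); normalise over all components.
Categorical probabilities:
  f_A = 0.62
  f_B = 0.29
  f_C = 0.07
  f_D = 0.17
Weight by the priors:
  w_A·f_A = 0.12 × 0.62 = 0.0744
  w_B·f_B = 0.37 × 0.29 = 0.1073
  w_C·f_C = 0.25 × 0.07 = 0.0175
  w_D·f_D = 0.26 × 0.17 = 0.0442
Sum: 0.0744 + 0.1073 + 0.0175 + 0.0442 = 0.2434
Responsibility of Topic D: 0.0442 / 0.2434 ≈ 0.1816

0.1816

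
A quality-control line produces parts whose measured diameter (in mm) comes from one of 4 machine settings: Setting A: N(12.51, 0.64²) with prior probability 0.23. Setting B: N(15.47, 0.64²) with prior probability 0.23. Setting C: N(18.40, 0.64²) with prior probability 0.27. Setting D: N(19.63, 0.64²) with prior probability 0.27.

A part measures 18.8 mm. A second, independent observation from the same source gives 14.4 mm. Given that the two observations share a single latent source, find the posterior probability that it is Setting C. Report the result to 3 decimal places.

Apply Bayes' rule: the posterior for each component is proportional to its prior times its likelihood at x.
Since both observations come from the same component, the likelihood for component k is f_k(x₁)·f_k(x₂).
  p_A = [6.60747e-22] × [0.0079616] = 5.2606e-24
  p_B = [8.24156e-07] × [0.154088] = 1.26992e-07
  p_C = [0.512752] × [2.05313e-09] = 1.05274e-09
  p_D = [0.268852] × [1.96669e-15] = 5.2875e-16
Weight by the priors:
  π_A·p_A = 0.23 × 5.2606e-24 = 1.20994e-24
  π_B·p_B = 0.23 × 1.26992e-07 = 2.92082e-08
  π_C·p_C = 0.27 × 1.05274e-09 = 2.84241e-10
  π_D·p_D = 0.27 × 5.2875e-16 = 1.42763e-16
Marginal: 1.20994e-24 + 2.92082e-08 + 2.84241e-10 + 1.42763e-16 = 2.94924e-08
P(Setting C | x₁,x₂) = 2.84241e-10 / 2.94924e-08 ≈ 0.010

0.010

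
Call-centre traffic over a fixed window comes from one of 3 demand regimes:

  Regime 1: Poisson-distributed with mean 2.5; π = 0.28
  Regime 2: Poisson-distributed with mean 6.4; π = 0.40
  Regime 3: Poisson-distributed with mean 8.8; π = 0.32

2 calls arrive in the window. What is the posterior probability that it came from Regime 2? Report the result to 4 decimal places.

0.1559

P(component k | x) = P(Z=k)·f_k(x) / marginal(x), where marginal(x) = Σ_j P(Z=j)·f_j(x).
Evaluate each component's likelihood at the observed value:
  p_1 = e^(−2.5)·2.5^2/2! = 0.256516
  p_2 = e^(−6.4)·6.4^2/2! = 0.0340287
  p_3 = e^(−8.8)·8.8^2/2! = 0.00583638
Prior × likelihood for each component:
  P(Z=1)·p_1 = 0.28 × 0.256516 = 0.0718244
  P(Z=2)·p_2 = 0.40 × 0.0340287 = 0.0136115
  P(Z=3)·p_3 = 0.32 × 0.00583638 = 0.00186764
Normaliser: 0.0718244 + 0.0136115 + 0.00186764 = 0.0873035
So the posterior for Regime 2 is 0.0136115 / 0.0873035 ≈ 0.1559.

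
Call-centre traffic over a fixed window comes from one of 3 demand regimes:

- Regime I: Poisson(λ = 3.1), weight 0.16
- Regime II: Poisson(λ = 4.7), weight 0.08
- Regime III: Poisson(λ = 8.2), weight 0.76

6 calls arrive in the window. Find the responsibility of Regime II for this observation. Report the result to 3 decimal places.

0.101

Posterior ∝ prior × likelihood, so P(k | x) ∝ π_k f_k(x); normalise over all components.
Evaluate each component's likelihood at the observed value:
  L_I = 0.0555296
  L_II = 0.136167
  L_III = 0.115967
Unnormalised posteriors:
  π_I·L_I = 0.16 × 0.0555296 = 0.00888474
  π_II·L_II = 0.08 × 0.136167 = 0.0108933
  π_III·L_III = 0.76 × 0.115967 = 0.0881352
Marginal: 0.00888474 + 0.0108933 + 0.0881352 = 0.107913
P(Regime II | data) ≈ 0.101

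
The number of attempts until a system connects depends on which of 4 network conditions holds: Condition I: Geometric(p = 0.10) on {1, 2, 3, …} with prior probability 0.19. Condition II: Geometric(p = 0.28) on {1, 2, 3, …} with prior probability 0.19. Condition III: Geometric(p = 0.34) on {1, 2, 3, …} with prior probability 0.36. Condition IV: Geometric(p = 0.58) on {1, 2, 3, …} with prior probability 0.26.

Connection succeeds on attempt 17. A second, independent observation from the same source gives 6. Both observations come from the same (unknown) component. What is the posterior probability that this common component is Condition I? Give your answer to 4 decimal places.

The responsibility of component k is P(Z=k) f_k(x) divided by Σ_j P(Z=j) f_j(x).
Since both observations come from the same component, the likelihood for component k is f_k(x₁)·f_k(x₂).
  p_I = [0.10·(1−0.10)^16 = 0.10·0.185302 = 0.0185302] × [0.059049] = 0.00109419
  p_II = [0.28·(1−0.28)^16 = 0.28·0.00521579 = 0.00146042] × [0.0541777] = 7.91222e-05
  p_III = [0.34·(1−0.34)^16 = 0.34·0.00129629 = 0.000440739] × [0.0425793] = 1.87664e-05
  p_IV = [0.58·(1−0.58)^16 = 0.58·9.37537e-07 = 5.43772e-07] × [0.00758009] = 4.12184e-09
Weight by the priors:
  P(Z=I)·p_I = 0.19 × 0.00109419 = 0.000207896
  P(Z=II)·p_II = 0.19 × 7.91222e-05 = 1.50332e-05
  P(Z=III)·p_III = 0.36 × 1.87664e-05 = 6.7559e-06
  P(Z=IV)·p_IV = 0.26 × 4.12184e-09 = 1.07168e-09
Evidence: 0.000207896 + 1.50332e-05 + 6.7559e-06 + 1.07168e-09 = 0.000229686
So the posterior for Condition I is 0.000207896 / 0.000229686 ≈ 0.9051.

0.9051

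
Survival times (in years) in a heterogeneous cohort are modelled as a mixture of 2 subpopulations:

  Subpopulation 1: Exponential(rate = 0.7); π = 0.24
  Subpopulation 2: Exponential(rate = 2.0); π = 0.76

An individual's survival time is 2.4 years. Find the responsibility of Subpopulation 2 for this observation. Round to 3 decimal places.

0.285

Apply Bayes' rule: the posterior for each component is proportional to its prior times its likelihood at x.
Component likelihoods at x = 2.4 years:
  f_1 = 0.7·e^(−0.7·2.4) = 0.7·e^(−1.6800) = 0.130462
  f_2 = 2.0·e^(−2.0·2.4) = 2.0·e^(−4.8000) = 0.0164595
Weight by the priors:
  π_1·f_1 = 0.24 × 0.130462 = 0.0313108
  π_2·f_2 = 0.76 × 0.0164595 = 0.0125092
Normaliser: 0.0313108 + 0.0125092 = 0.04382
Responsibility of Subpopulation 2: 0.0125092 / 0.04382 ≈ 0.285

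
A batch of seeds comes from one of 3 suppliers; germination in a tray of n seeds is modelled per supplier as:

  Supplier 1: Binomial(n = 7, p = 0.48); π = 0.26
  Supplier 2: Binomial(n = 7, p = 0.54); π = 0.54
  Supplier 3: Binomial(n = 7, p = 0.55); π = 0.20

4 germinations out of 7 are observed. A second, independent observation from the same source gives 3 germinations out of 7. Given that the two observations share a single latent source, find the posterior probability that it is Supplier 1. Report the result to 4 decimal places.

0.2679

Apply Bayes' rule: the posterior for each component is proportional to its prior times its likelihood at x.
Since both observations come from the same component, the likelihood for component k is f_k(x₁)·f_k(x₂).
  f_1 = [C(7,4)·0.48^4·0.52^3 = 35·0.0530842·0.140608 = 0.261242] × [0.283012] = 0.0739347
  f_2 = [C(7,4)·0.54^4·0.46^3 = 35·0.0850306·0.097336 = 0.289679] × [0.246763] = 0.0714821
  f_3 = [C(7,4)·0.55^4·0.45^3 = 35·0.0915063·0.091125 = 0.291848] × [0.238785] = 0.0696887
Weight by the priors:
  P(Z=1)·f_1 = 0.26 × 0.0739347 = 0.019223
  P(Z=2)·f_2 = 0.54 × 0.0714821 = 0.0386003
  P(Z=3)·f_3 = 0.20 × 0.0696887 = 0.0139377
Marginal: 0.019223 + 0.0386003 + 0.0139377 = 0.0717611
P(Supplier 1 | data) = 0.019223 / 0.0717611 ≈ 0.2679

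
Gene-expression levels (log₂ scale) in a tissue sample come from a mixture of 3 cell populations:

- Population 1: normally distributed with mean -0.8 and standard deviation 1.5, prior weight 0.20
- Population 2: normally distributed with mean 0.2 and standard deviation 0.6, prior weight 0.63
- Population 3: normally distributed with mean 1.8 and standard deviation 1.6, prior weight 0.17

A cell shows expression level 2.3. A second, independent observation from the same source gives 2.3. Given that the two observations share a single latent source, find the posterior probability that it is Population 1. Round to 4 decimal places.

0.0202

Posterior ∝ prior × likelihood, so P(k | x) ∝ π_k f_k(x); normalise over all components.
Since both observations come from the same component, the likelihood for component k is f_k(x₁)·f_k(x₂).
  f_1 = [(1/(1.5·√(2π)))·exp(−(2.3−-0.8)²/(2·1.5²)) = 0.265962·exp(-2.13556) = 0.031431] × [0.031431] = 0.000987911
  f_2 = [(1/(0.6·√(2π)))·exp(−(2.3−0.2)²/(2·0.6²)) = 0.664904·exp(-6.12500) = 0.00145447] × [0.00145447] = 2.11549e-06
  f_3 = [(1/(1.6·√(2π)))·exp(−(2.3−1.8)²/(2·1.6²)) = 0.249339·exp(-0.04883) = 0.237457] × [0.237457] = 0.0563857
Multiply by the mixture weights:
  π_1·f_1 = 0.20 × 0.000987911 = 0.000197582
  π_2·f_2 = 0.63 × 2.11549e-06 = 1.33276e-06
  π_3·f_3 = 0.17 × 0.0563857 = 0.00958556
Marginal: 0.000197582 + 1.33276e-06 + 0.00958556 = 0.00978448
P(Population 1 | x₁,x₂) ≈ 0.0202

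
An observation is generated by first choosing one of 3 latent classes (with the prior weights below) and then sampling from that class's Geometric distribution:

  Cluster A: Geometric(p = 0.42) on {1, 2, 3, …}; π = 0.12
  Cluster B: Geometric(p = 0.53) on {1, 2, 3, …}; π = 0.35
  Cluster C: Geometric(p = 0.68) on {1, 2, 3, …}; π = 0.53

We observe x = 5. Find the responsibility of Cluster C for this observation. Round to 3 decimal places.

0.204

By Bayes' theorem, P(k | x) = π_k f_k(x) / Σ_j π_j f_j(x).
Evaluate each component's likelihood at the observed value:
  f_A = 0.42·(1−0.42)^4 = 0.42·0.113165 = 0.0475293
  f_B = 0.53·(1−0.53)^4 = 0.53·0.0487968 = 0.0258623
  f_C = 0.68·(1−0.68)^4 = 0.68·0.0104858 = 0.00713032
Prior × likelihood for each component:
  π_A·f_A = 0.12 × 0.0475293 = 0.00570351
  π_B·f_B = 0.35 × 0.0258623 = 0.00905181
  π_C·f_C = 0.53 × 0.00713032 = 0.00377907
Evidence: 0.00570351 + 0.00905181 + 0.00377907 = 0.0185344
Responsibility of Cluster C: 0.00377907 / 0.0185344 ≈ 0.204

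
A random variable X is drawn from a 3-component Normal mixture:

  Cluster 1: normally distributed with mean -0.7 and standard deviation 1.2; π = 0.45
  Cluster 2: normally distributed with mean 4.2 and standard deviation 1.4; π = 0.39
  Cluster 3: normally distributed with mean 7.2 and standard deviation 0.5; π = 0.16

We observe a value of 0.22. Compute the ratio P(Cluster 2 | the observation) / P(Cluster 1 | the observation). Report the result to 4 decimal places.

0.0175

Only the two components matter; the odds are (w_i f_i(x)) / (w_j f_j(x)).
Component likelihoods at x = 0.22:
  f_1 = 0.247796
  f_2 = 0.00500995
  f_3 = 3.83653e-43
Odds = (0.39/0.45) × (0.00500995/0.247796) = 0.866667 × 0.020218 ≈ 0.0175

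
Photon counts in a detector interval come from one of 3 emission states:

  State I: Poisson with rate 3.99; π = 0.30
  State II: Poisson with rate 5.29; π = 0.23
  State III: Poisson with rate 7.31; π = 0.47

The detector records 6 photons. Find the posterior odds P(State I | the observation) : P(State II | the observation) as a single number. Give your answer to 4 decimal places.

0.8812

Only the two components matter; the odds are (w_i f_i(x)) / (w_j f_j(x)).
Evaluate each component's likelihood at the observed value:
  p_I = 0.103674
  p_II = 0.153456
  p_III = 0.141736
Odds = (0.30/0.23) × (0.103674/0.153456) = 1.30435 × 0.675595 ≈ 0.8812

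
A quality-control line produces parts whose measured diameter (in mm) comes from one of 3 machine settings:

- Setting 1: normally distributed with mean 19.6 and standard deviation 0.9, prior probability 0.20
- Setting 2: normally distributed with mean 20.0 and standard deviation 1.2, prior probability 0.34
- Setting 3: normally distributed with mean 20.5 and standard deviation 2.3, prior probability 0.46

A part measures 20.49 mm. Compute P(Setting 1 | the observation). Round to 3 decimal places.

Apply Bayes' rule: the posterior for each component is proportional to its prior times its likelihood at x.
Normal densities:
  f_1 = 0.271844
  f_2 = 0.30586
  f_3 = 0.173452
Unnormalised posteriors:
  w_1·f_1 = 0.20 × 0.271844 = 0.0543687
  w_2·f_2 = 0.34 × 0.30586 = 0.103992
  w_3·f_3 = 0.46 × 0.173452 = 0.0797877
Marginal: 0.0543687 + 0.103992 + 0.0797877 = 0.238149
P(Setting 1 | x) ≈ 0.228

0.228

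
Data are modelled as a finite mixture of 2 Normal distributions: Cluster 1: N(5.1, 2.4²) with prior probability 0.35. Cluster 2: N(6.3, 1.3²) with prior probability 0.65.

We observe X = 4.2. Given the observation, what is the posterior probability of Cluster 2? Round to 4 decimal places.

By Bayes' theorem, P(k | x) = w_k f_k(x) / Σ_j w_j f_j(x).
Normal densities:
  L_1 = 0.15494
  L_2 = 0.0832392
Weight by the priors:
  w_1·L_1 = 0.35 × 0.15494 = 0.0542289
  w_2·L_2 = 0.65 × 0.0832392 = 0.0541055
Sum: 0.0542289 + 0.0541055 = 0.108334
P(Cluster 2 | the observation) = 0.0541055 / 0.108334 ≈ 0.4994

0.4994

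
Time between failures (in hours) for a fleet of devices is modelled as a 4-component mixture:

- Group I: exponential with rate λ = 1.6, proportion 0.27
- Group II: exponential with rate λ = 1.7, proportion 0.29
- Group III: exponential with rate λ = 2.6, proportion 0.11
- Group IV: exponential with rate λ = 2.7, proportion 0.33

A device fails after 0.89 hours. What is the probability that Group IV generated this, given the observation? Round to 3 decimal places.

0.251

P(component k | x) = π_k·f_k(x) / marginal(x), where marginal(x) = Σ_j π_j·f_j(x).
Exponential densities:
  f_I = 0.385199
  f_II = 0.374422
  f_III = 0.257049
  f_IV = 0.244205
Prior × likelihood for each component:
  π_I·f_I = 0.27 × 0.385199 = 0.104004
  π_II·f_II = 0.29 × 0.374422 = 0.108582
  π_III·f_III = 0.11 × 0.257049 = 0.0282754
  π_IV·f_IV = 0.33 × 0.244205 = 0.0805876
Denominator: 0.104004 + 0.108582 + 0.0282754 + 0.0805876 = 0.321449
So the posterior for Group IV is 0.0805876 / 0.321449 ≈ 0.251.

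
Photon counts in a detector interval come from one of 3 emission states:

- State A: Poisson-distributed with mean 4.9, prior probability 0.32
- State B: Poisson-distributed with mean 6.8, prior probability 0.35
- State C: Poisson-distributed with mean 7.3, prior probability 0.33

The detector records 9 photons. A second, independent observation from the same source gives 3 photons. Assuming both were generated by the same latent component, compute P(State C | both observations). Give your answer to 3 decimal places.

The responsibility of component k is P(Z=k) f_k(x) divided by Σ_j P(Z=j) f_j(x).
Since both observations come from the same component, the likelihood for component k is f_k(x₁)·f_k(x₂).
  p_A = [e^(−4.9)·4.9^9/9! = 0.0334163] × [0.146014] = 0.00487925
  p_B = [e^(−6.8)·6.8^9/9! = 0.0954146] × [0.0583678] = 0.00556913
  p_C = [e^(−7.3)·7.3^9/9! = 0.109596] × [0.0437993] = 0.00480021
Multiply by the mixture weights:
  P(Z=A)·p_A = 0.32 × 0.00487925 = 0.00156136
  P(Z=B)·p_B = 0.35 × 0.00556913 = 0.0019492
  P(Z=C)·p_C = 0.33 × 0.00480021 = 0.00158407
Evidence: 0.00156136 + 0.0019492 + 0.00158407 = 0.00509463
P(State C | data) ≈ 0.311

0.311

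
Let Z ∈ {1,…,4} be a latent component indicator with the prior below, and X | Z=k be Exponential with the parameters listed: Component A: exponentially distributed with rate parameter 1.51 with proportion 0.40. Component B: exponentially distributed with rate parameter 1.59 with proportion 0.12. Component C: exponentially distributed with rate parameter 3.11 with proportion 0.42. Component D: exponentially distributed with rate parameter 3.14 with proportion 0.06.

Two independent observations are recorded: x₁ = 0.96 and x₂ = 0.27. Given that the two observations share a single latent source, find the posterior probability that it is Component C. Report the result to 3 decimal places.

0.309

By Bayes' theorem, P(k | x) = w_k f_k(x) / Σ_j w_j f_j(x).
Since both observations come from the same component, the likelihood for component k is f_k(x₁)·f_k(x₂).
  f_A = [0.354343] × [1.00442] = 0.355909
  f_B = [0.345533] × [1.03503] = 0.357639
  f_C = [0.157084] × [1.34302] = 0.210967
  f_D = [0.154096] × [1.34504] = 0.207266
Weight by the priors:
  w_A·f_A = 0.40 × 0.355909 = 0.142364
  w_B·f_B = 0.12 × 0.357639 = 0.0429166
  w_C·f_C = 0.42 × 0.210967 = 0.0886061
  w_D·f_D = 0.06 × 0.207266 = 0.0124359
Denominator: 0.142364 + 0.0429166 + 0.0886061 + 0.0124359 = 0.286322
So the posterior for Component C is 0.0886061 / 0.286322 ≈ 0.309.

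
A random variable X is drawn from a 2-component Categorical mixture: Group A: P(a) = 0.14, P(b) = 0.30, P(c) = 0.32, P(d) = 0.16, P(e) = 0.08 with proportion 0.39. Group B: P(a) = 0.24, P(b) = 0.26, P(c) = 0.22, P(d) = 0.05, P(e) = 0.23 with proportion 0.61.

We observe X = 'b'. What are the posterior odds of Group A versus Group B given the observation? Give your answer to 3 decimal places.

Since P(k|x) ∝ π_k f_k(x), the posterior odds are π_i f_i(x) / (π_j f_j(x)).
Evaluate each component's likelihood at the observed value:
  L_A = P(b | comp) = 0.30
  L_B = P(b | comp) = 0.26
0.117 / 0.1586 ≈ 0.738

0.738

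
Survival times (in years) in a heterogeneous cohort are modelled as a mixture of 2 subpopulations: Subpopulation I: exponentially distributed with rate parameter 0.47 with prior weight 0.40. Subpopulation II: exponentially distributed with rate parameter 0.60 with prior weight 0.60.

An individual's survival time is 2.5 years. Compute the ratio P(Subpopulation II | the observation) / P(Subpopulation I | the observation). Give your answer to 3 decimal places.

Posterior odds = (w_i f_i(x)) / (w_j f_j(x)); the normalising sum cancels.
Component likelihoods at x = 2.5 years:
  p_I = 0.47·e^(−0.47·2.5) = 0.47·e^(−1.1750) = 0.145145
  p_II = 0.60·e^(−0.60·2.5) = 0.60·e^(−1.5000) = 0.133878
Posterior odds = (w_II·p_II) / (w_I·p_I) = (0.60·0.133878) / (0.40·0.145145) = 0.0803269 / 0.058058 ≈ 1.384

1.384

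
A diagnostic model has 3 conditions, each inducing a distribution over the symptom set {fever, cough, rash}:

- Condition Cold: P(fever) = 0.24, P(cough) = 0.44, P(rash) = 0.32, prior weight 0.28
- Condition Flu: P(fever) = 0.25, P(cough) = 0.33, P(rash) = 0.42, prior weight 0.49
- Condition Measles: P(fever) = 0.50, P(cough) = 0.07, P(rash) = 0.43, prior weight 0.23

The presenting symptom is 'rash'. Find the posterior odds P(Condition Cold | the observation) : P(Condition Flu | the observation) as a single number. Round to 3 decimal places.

0.435

Since P(k|x) ∝ P(Z=k) f_k(x), the posterior odds are P(Z=i) f_i(x) / (P(Z=j) f_j(x)).
Evaluate each component's likelihood at the observed value:
  p_Cold = 0.32
  p_Flu = 0.42
  p_Measles = 0.43
Posterior odds = (P(Z=Cold)·p_Cold) / (P(Z=Flu)·p_Flu) = (0.28·0.32) / (0.49·0.42) = 0.0896 / 0.2058 ≈ 0.435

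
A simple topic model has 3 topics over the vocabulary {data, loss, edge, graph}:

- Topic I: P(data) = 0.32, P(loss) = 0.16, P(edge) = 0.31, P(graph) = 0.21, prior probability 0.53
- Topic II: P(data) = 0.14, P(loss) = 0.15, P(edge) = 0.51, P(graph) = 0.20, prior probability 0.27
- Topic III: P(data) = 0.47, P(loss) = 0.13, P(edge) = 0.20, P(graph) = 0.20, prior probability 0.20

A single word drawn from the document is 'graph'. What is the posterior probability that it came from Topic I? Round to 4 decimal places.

Posterior ∝ prior × likelihood, so P(k | x) ∝ w_k f_k(x); normalise over all components.
Categorical probabilities:
  p_I = 0.21
  p_II = 0.2
  p_III = 0.2
Multiply by the mixture weights:
  w_I·p_I = 0.53 × 0.21 = 0.1113
  w_II·p_II = 0.27 × 0.2 = 0.054
  w_III·p_III = 0.20 × 0.2 = 0.04
Evidence: 0.1113 + 0.054 + 0.04 = 0.2053
P(Topic I | data) ≈ 0.5421

0.5421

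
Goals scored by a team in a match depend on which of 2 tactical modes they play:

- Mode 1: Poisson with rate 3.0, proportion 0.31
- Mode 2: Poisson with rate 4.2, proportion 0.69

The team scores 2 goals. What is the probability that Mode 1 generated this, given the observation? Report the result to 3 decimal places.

0.432

Posterior ∝ prior × likelihood, so P(k | x) ∝ w_k f_k(x); normalise over all components.
Component likelihoods at x = 2 goals:
  f_1 = e^(−3.0)·3.0^2/2! = 0.224042
  f_2 = e^(−4.2)·4.2^2/2! = 0.132261
Unnormalised posteriors:
  w_1·f_1 = 0.31 × 0.224042 = 0.069453
  w_2·f_2 = 0.69 × 0.132261 = 0.0912601
Normaliser: 0.069453 + 0.0912601 = 0.160713
So the posterior for Mode 1 is 0.069453 / 0.160713 ≈ 0.432.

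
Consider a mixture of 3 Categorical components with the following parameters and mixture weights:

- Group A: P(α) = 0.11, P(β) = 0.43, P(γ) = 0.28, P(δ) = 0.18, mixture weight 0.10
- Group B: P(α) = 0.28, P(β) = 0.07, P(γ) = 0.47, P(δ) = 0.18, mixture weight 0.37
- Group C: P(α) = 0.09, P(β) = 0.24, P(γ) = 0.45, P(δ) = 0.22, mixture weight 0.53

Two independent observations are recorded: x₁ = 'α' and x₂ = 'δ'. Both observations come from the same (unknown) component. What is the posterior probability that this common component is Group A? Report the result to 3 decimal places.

Apply Bayes' rule: the posterior for each component is proportional to its prior times its likelihood at x.
Since both observations come from the same component, the likelihood for component k is f_k(x₁)·f_k(x₂).
  p_A = [0.11] × [0.18] = 0.0198
  p_B = [0.28] × [0.18] = 0.0504
  p_C = [0.09] × [0.22] = 0.0198
Multiply by the mixture weights:
  π_A·p_A = 0.10 × 0.0198 = 0.00198
  π_B·p_B = 0.37 × 0.0504 = 0.018648
  π_C·p_C = 0.53 × 0.0198 = 0.010494
Marginal: 0.00198 + 0.018648 + 0.010494 = 0.031122
So the posterior for Group A is 0.00198 / 0.031122 ≈ 0.064.

0.064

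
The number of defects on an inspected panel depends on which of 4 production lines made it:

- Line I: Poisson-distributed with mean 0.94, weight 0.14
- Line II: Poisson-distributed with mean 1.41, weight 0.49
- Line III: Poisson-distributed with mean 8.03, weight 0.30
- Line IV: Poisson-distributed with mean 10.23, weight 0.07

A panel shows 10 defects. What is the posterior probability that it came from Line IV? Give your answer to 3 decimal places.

By Bayes' theorem, P(k | x) = P(Z=k) f_k(x) / Σ_j P(Z=j) f_j(x).
Component likelihoods at x = 10 defects:
  L_I = e^(−0.94)·0.94^10/10! = 5.79801e-08
  L_II = e^(−1.41)·1.41^10/10! = 2.08965e-06
  L_III = e^(−8.03)·8.03^10/10! = 0.100002
  L_IV = e^(−10.23)·10.23^10/10! = 0.124785
Prior × likelihood for each component:
  P(Z=I)·L_I = 0.14 × 5.79801e-08 = 8.11721e-09
  P(Z=II)·L_II = 0.49 × 2.08965e-06 = 1.02393e-06
  P(Z=III)·L_III = 0.30 × 0.100002 = 0.0300005
  P(Z=IV)·L_IV = 0.07 × 0.124785 = 0.00873492
Denominator: 8.11721e-09 + 1.02393e-06 + 0.0300005 + 0.00873492 = 0.0387365
So the posterior for Line IV is 0.00873492 / 0.0387365 ≈ 0.225.

0.225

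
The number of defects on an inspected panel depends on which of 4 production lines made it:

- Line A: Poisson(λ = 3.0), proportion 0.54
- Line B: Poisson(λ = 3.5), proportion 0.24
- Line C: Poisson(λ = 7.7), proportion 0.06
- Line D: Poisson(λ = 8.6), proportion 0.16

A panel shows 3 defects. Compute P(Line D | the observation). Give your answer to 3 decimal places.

0.018

Posterior ∝ prior × likelihood, so P(k | x) ∝ w_k f_k(x); normalise over all components.
Poisson probabilities:
  f_A = 0.224042
  f_B = 0.215785
  f_C = 0.0344551
  f_D = 0.0195169
Prior × likelihood for each component:
  w_A·f_A = 0.54 × 0.224042 = 0.120983
  w_B·f_B = 0.24 × 0.215785 = 0.0517885
  w_C·f_C = 0.06 × 0.0344551 = 0.00206731
  w_D·f_D = 0.16 × 0.0195169 = 0.00312271
Sum: 0.120983 + 0.0517885 + 0.00206731 + 0.00312271 = 0.177961
Responsibility of Line D: 0.00312271 / 0.177961 ≈ 0.018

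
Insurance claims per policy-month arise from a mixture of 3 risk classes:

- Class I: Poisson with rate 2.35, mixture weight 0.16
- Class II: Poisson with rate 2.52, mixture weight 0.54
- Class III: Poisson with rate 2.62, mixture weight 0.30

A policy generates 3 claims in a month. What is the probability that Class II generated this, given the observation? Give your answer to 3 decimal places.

0.541

By Bayes' theorem, P(k | x) = π_k f_k(x) / Σ_j π_j f_j(x).
Component likelihoods at x = 3 claims:
  f_I = e^(−2.35)·2.35^3/3! = 0.206282
  f_II = e^(−2.52)·2.52^3/3! = 0.214599
  f_III = e^(−2.62)·2.62^3/3! = 0.218223
Unnormalised posteriors:
  π_I·f_I = 0.16 × 0.206282 = 0.033005
  π_II·f_II = 0.54 × 0.214599 = 0.115884
  π_III·f_III = 0.30 × 0.218223 = 0.065467
Evidence: 0.033005 + 0.115884 + 0.065467 = 0.214356
So the posterior for Class II is 0.115884 / 0.214356 ≈ 0.541.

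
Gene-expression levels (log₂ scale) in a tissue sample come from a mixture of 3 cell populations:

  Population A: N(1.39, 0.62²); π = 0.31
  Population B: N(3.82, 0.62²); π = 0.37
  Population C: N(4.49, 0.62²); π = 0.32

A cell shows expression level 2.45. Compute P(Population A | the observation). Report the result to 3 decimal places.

0.681

Apply Bayes' rule: the posterior for each component is proportional to its prior times its likelihood at x.
Evaluate each component's likelihood at the observed value:
  p_A = (1/(0.62·√(2π)))·exp(−(2.45−1.39)²/(2·0.62²)) = 0.643455·exp(-1.46150) = 0.14921
  p_B = (1/(0.62·√(2π)))·exp(−(2.45−3.82)²/(2·0.62²)) = 0.643455·exp(-2.44134) = 0.0560092
  p_C = (1/(0.62·√(2π)))·exp(−(2.45−4.49)²/(2·0.62²)) = 0.643455·exp(-5.41311) = 0.00286836
Unnormalised posteriors:
  π_A·p_A = 0.31 × 0.14921 = 0.0462551
  π_B·p_B = 0.37 × 0.0560092 = 0.0207234
  π_C·p_C = 0.32 × 0.00286836 = 0.000917876
Sum: 0.0462551 + 0.0207234 + 0.000917876 = 0.0678963
P(Population A | x) ≈ 0.681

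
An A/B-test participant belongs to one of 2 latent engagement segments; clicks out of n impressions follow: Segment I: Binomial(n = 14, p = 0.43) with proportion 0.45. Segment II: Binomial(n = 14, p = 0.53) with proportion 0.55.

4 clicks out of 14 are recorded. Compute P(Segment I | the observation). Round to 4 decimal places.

0.7093

Apply Bayes' rule: the posterior for each component is proportional to its prior times its likelihood at x.
Binomial probabilities:
  L_I = C(14,4)·0.43^4·0.57^10 = 1001·0.034188·0.00362033 = 0.123896
  L_II = C(14,4)·0.53^4·0.47^10 = 1001·0.0789048·0.000525991 = 0.0415447
Multiply by the mixture weights:
  P(Z=I)·L_I = 0.45 × 0.123896 = 0.0557531
  P(Z=II)·L_II = 0.55 × 0.0415447 = 0.0228496
Marginal: 0.0557531 + 0.0228496 = 0.0786027
So the posterior for Segment I is 0.0557531 / 0.0786027 ≈ 0.7093.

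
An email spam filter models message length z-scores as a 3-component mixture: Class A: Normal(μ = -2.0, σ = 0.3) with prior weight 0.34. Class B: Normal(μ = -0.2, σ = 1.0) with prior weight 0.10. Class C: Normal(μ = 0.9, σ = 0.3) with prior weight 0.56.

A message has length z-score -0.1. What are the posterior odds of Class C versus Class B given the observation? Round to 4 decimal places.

Only the two components matter; the odds are (π_i f_i(x)) / (π_j f_j(x)).
Evaluate each component's likelihood at the observed value:
  L_A = (1/(0.3·√(2π)))·exp(−(-0.1−-2.0)²/(2·0.3²)) = 1.329808·exp(-20.05556) = 2.59282e-09
  L_B = (1/(1.0·√(2π)))·exp(−(-0.1−-0.2)²/(2·1.0²)) = 0.398942·exp(-0.00500) = 0.396953
  L_C = (1/(0.3·√(2π)))·exp(−(-0.1−0.9)²/(2·0.3²)) = 1.329808·exp(-5.55556) = 0.00514093
Odds = (0.56/0.10) × (0.00514093/0.396953) = 5.6 × 0.012951 ≈ 0.0725

0.0725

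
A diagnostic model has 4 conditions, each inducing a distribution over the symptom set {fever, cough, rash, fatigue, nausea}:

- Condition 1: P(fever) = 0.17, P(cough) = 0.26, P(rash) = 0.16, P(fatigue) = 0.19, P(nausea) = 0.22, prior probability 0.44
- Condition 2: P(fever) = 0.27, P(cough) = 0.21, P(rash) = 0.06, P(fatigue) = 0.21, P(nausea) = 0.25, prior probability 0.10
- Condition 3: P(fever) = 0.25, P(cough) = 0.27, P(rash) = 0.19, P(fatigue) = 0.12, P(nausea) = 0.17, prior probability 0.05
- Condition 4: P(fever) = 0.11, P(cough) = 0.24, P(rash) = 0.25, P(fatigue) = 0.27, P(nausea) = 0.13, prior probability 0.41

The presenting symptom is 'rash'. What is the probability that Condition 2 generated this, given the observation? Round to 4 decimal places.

0.0318

P(component k | x) = π_k·f_k(x) / marginal(x), where marginal(x) = Σ_j π_j·f_j(x).
Component likelihoods at x = 'rash':
  f_1 = 0.16
  f_2 = 0.06
  f_3 = 0.19
  f_4 = 0.25
Multiply by the mixture weights:
  π_1·f_1 = 0.44 × 0.16 = 0.0704
  π_2·f_2 = 0.10 × 0.06 = 0.006
  π_3·f_3 = 0.05 × 0.19 = 0.0095
  π_4·f_4 = 0.41 × 0.25 = 0.1025
Denominator: 0.0704 + 0.006 + 0.0095 + 0.1025 = 0.1884
P(Condition 2 | 'rash') ≈ 0.0318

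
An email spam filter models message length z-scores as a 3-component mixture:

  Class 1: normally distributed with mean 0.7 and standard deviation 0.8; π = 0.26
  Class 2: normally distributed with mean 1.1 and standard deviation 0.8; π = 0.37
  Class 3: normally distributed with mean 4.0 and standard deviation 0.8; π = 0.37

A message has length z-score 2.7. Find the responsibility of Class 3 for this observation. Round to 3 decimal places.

The responsibility of component k is π_k f_k(x) divided by Σ_j π_j f_j(x).
Normal densities:
  p_1 = 0.0219104
  p_2 = 0.0674887
  p_3 = 0.133173
Unnormalised posteriors:
  π_1·p_1 = 0.26 × 0.0219104 = 0.0056967
  π_2·p_2 = 0.37 × 0.0674887 = 0.0249708
  π_3·p_3 = 0.37 × 0.133173 = 0.0492739
Denominator: 0.0056967 + 0.0249708 + 0.0492739 = 0.0799415
Responsibility of Class 3: 0.0492739 / 0.0799415 ≈ 0.616

0.616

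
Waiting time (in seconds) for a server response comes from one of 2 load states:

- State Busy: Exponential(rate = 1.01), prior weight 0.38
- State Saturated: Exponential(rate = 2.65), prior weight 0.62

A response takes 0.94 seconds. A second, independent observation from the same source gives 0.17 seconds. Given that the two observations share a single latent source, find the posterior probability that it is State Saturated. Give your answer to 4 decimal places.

0.6453

Apply Bayes' rule: the posterior for each component is proportional to its prior times its likelihood at x.
Since both observations come from the same component, the likelihood for component k is f_k(x₁)·f_k(x₂).
  p_Busy = [1.01·e^(−1.01·0.94) = 1.01·e^(−0.9494) = 0.390843] × [0.850654] = 0.332472
  p_Saturated = [2.65·e^(−2.65·0.94) = 2.65·e^(−2.4910) = 0.219492] × [1.68887] = 0.370693
Unnormalised posteriors:
  w_Busy·p_Busy = 0.38 × 0.332472 = 0.126339
  w_Saturated·p_Saturated = 0.62 × 0.370693 = 0.22983
Evidence: 0.126339 + 0.22983 = 0.356169
So the posterior for State Saturated is 0.22983 / 0.356169 ≈ 0.6453.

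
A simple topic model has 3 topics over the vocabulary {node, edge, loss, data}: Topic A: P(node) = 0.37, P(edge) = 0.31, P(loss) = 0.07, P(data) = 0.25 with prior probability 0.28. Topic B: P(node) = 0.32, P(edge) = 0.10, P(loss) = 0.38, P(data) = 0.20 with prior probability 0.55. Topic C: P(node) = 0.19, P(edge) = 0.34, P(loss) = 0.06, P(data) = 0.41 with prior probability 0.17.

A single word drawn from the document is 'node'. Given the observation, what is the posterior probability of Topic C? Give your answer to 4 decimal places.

Apply Bayes' rule: the posterior for each component is proportional to its prior times its likelihood at x.
Categorical probabilities:
  p_A = P(node | comp) = 0.37
  p_B = P(node | comp) = 0.32
  p_C = P(node | comp) = 0.19
Weight by the priors:
  π_A·p_A = 0.28 × 0.37 = 0.1036
  π_B·p_B = 0.55 × 0.32 = 0.176
  π_C·p_C = 0.17 × 0.19 = 0.0323
Denominator: 0.1036 + 0.176 + 0.0323 = 0.3119
So the posterior for Topic C is 0.0323 / 0.3119 ≈ 0.1036.

0.1036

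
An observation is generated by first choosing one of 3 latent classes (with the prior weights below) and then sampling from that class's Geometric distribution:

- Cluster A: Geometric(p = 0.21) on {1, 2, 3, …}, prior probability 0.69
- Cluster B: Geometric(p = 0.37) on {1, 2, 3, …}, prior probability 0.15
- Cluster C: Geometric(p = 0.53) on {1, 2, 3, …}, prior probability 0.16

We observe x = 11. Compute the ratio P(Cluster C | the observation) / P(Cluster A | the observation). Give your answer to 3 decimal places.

Only the two components matter; the odds are (P(Z=i) f_i(x)) / (P(Z=j) f_j(x)).
Evaluate each component's likelihood at the observed value:
  f_A = 0.0198834
  f_B = 0.00364424
  f_C = 0.000278775
4.46041e-05 / 0.0137195 ≈ 0.003

0.003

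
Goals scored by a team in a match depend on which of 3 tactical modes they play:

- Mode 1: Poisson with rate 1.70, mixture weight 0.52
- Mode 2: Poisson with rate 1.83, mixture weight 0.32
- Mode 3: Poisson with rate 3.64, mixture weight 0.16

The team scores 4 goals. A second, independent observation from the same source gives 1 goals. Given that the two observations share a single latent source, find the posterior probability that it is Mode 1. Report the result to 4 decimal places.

0.5071

Apply Bayes' rule: the posterior for each component is proportional to its prior times its likelihood at x.
Since both observations come from the same component, the likelihood for component k is f_k(x₁)·f_k(x₂).
  p_1 = [0.0635746] × [0.310562] = 0.0197439
  p_2 = [0.0749608] × [0.293557] = 0.0220053
  p_3 = [0.192027] × [0.0955585] = 0.0183498
Weight by the priors:
  w_1·p_1 = 0.52 × 0.0197439 = 0.0102668
  w_2·p_2 = 0.32 × 0.0220053 = 0.00704168
  w_3·p_3 = 0.16 × 0.0183498 = 0.00293597
Sum: 0.0102668 + 0.00704168 + 0.00293597 = 0.0202445
So the posterior for Mode 1 is 0.0102668 / 0.0202445 ≈ 0.5071.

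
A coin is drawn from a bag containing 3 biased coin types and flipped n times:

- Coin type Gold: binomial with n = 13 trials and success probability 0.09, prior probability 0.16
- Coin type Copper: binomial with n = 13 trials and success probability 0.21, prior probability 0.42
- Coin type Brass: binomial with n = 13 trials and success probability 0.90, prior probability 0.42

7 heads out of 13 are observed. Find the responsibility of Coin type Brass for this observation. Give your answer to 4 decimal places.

0.0983

Apply Bayes' rule: the posterior for each component is proportional to its prior times its likelihood at x.
Evaluate each component's likelihood at the observed value:
  L_Gold = C(13,7)·0.09^7·0.91^6 = 1716·4.78297e-08·0.567869 = 4.66083e-05
  L_Copper = C(13,7)·0.21^7·0.79^6 = 1716·1.80109e-05·0.243087 = 0.00751303
  L_Brass = C(13,7)·0.90^7·0.10^6 = 1716·0.478297·1e-06 = 0.000820757
Multiply by the mixture weights:
  π_Gold·L_Gold = 0.16 × 4.66083e-05 = 7.45733e-06
  π_Copper·L_Copper = 0.42 × 0.00751303 = 0.00315547
  π_Brass·L_Brass = 0.42 × 0.000820757 = 0.000344718
Evidence: 7.45733e-06 + 0.00315547 + 0.000344718 = 0.00350765
Responsibility of Coin type Brass: 0.000344718 / 0.00350765 ≈ 0.0983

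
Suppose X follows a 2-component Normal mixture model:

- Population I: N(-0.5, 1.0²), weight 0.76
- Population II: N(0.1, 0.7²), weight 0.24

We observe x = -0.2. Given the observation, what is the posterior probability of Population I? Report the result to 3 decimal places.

By Bayes' theorem, P(k | x) = P(Z=k) f_k(x) / Σ_j P(Z=j) f_j(x).
Component likelihoods at x = -0.2:
  p_I = 0.381388
  p_II = 0.51991
Unnormalised posteriors:
  P(Z=I)·p_I = 0.76 × 0.381388 = 0.289855
  P(Z=II)·p_II = 0.24 × 0.51991 = 0.124778
Denominator: 0.289855 + 0.124778 = 0.414633
P(Population I | data) = 0.289855 / 0.414633 ≈ 0.699

0.699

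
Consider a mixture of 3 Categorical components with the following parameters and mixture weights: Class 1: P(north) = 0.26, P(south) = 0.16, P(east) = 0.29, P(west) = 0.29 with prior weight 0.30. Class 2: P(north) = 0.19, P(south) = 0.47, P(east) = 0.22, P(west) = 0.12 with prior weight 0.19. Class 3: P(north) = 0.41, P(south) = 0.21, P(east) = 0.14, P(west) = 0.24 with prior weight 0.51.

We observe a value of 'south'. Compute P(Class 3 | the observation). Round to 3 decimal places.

0.438

Apply Bayes' rule: the posterior for each component is proportional to its prior times its likelihood at x.
Evaluate each component's likelihood at the observed value:
  p_1 = 0.16
  p_2 = 0.47
  p_3 = 0.21
Unnormalised posteriors:
  π_1·p_1 = 0.30 × 0.16 = 0.048
  π_2·p_2 = 0.19 × 0.47 = 0.0893
  π_3·p_3 = 0.51 × 0.21 = 0.1071
Sum: 0.048 + 0.0893 + 0.1071 = 0.2444
Responsibility of Class 3: 0.1071 / 0.2444 ≈ 0.438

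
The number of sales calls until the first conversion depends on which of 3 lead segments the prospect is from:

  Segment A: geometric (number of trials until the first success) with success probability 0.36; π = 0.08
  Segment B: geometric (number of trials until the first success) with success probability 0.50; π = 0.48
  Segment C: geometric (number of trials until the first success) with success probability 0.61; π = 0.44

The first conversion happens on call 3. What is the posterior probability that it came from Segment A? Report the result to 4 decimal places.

The responsibility of component k is w_k f_k(x) divided by Σ_j w_j f_j(x).
Component likelihoods at x = 3:
  p_A = 0.147456
  p_B = 0.125
  p_C = 0.092781
Weight by the priors:
  w_A·p_A = 0.08 × 0.147456 = 0.0117965
  w_B·p_B = 0.48 × 0.125 = 0.06
  w_C·p_C = 0.44 × 0.092781 = 0.0408236
Evidence: 0.0117965 + 0.06 + 0.0408236 = 0.11262
P(Segment A | data) ≈ 0.1047

0.1047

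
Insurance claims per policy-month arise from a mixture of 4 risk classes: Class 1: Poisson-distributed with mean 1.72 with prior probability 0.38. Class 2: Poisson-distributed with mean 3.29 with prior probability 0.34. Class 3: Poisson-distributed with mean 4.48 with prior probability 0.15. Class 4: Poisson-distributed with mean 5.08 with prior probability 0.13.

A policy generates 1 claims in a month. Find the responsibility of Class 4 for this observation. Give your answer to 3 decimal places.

By Bayes' theorem, P(k | x) = w_k f_k(x) / Σ_j w_j f_j(x).
Poisson probabilities:
  p_1 = 0.307994
  p_2 = 0.122565
  p_3 = 0.0507737
  p_4 = 0.0315971
Unnormalised posteriors:
  w_1·p_1 = 0.38 × 0.307994 = 0.117038
  w_2·p_2 = 0.34 × 0.122565 = 0.0416722
  w_3·p_3 = 0.15 × 0.0507737 = 0.00761605
  w_4·p_4 = 0.13 × 0.0315971 = 0.00410763
Denominator: 0.117038 + 0.0416722 + 0.00761605 + 0.00410763 = 0.170433
P(Class 4 | data) ≈ 0.024

0.024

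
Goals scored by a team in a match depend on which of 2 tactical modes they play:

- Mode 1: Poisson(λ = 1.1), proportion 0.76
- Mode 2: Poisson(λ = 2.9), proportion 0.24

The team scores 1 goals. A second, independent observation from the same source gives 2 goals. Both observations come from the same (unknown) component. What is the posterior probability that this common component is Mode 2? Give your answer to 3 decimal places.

The responsibility of component k is π_k f_k(x) divided by Σ_j π_j f_j(x).
Since both observations come from the same component, the likelihood for component k is f_k(x₁)·f_k(x₂).
  p_1 = [e^(−1.1)·1.1^1/1! = 0.366158] × [0.201387] = 0.0737395
  p_2 = [e^(−2.9)·2.9^1/1! = 0.159567] × [0.231373] = 0.0369195
Multiply by the mixture weights:
  π_1·p_1 = 0.76 × 0.0737395 = 0.056042
  π_2·p_2 = 0.24 × 0.0369195 = 0.00886068
Normaliser: 0.056042 + 0.00886068 = 0.0649027
P(Mode 2 | x₁, x₂) ≈ 0.137

0.137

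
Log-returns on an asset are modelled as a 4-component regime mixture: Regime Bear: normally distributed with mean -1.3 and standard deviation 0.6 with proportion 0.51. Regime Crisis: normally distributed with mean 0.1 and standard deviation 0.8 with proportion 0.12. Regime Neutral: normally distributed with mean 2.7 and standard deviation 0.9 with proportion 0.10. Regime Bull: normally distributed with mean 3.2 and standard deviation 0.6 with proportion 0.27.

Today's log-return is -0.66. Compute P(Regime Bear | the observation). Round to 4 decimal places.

0.8342

Posterior ∝ prior × likelihood, so P(k | x) ∝ π_k f_k(x); normalise over all components.
Evaluate each component's likelihood at the observed value:
  L_Bear = 0.376438
  L_Crisis = 0.317574
  L_Neutral = 0.000416982
  L_Bull = 6.84726e-10
Unnormalised posteriors:
  π_Bear·L_Bear = 0.51 × 0.376438 = 0.191983
  π_Crisis·L_Crisis = 0.12 × 0.317574 = 0.0381089
  π_Neutral·L_Neutral = 0.10 × 0.000416982 = 4.16982e-05
  π_Bull·L_Bull = 0.27 × 6.84726e-10 = 1.84876e-10
Normaliser: 0.191983 + 0.0381089 + 4.16982e-05 + 1.84876e-10 = 0.230134
P(Regime Bear | -0.66) ≈ 0.8342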